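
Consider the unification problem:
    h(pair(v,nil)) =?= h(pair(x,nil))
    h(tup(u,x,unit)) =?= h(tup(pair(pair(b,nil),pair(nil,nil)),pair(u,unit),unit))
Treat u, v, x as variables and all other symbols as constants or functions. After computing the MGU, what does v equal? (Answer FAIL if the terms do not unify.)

Decompose h/1: pair(v,nil) =?= pair(x,nil).
Decompose pair/2: v =?= x,  nil =?= nil.
Bind v := x; no other remaining equation mentions v.
Delete trivial equation nil =?= nil.
Decompose h/1: tup(u,x,unit) =?= tup(pair(pair(b,nil),pair(nil,nil)),pair(u,unit),unit).
Decompose tup/3: u =?= pair(pair(b,nil),pair(nil,nil)),  x =?= pair(u,unit),  unit =?= unit.
Bind u := pair(pair(b,nil),pair(nil,nil)); substituting into the one remaining equation that mentions u gives: x =?= pair(pair(pair(b,nil),pair(nil,nil)),unit).
Bind x := pair(pair(pair(b,nil),pair(nil,nil)),unit); no other remaining equation mentions x. Substituting into the earlier binding gives v := pair(pair(pair(b,nil),pair(nil,nil)),unit).
Delete trivial equation unit =?= unit.
MGU = { v ↦ pair(pair(pair(b,nil),pair(nil,nil)),unit), u ↦ pair(pair(b,nil),pair(nil,nil)), x ↦ pair(pair(pair(b,nil),pair(nil,nil)),unit) }, so v ↦ pair(pair(pair(b,nil),pair(nil,nil)),unit).

pair(pair(pair(b,nil),pair(nil,nil)),unit)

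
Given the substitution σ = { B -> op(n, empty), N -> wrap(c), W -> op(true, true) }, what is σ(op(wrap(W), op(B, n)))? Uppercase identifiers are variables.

Replace each occurrence of B with op(n, empty).
Replace each occurrence of W with op(true, true).
Result: op(wrap(op(true, true)), op(op(n, empty), n)).

op(wrap(op(true, true)), op(op(n, empty), n))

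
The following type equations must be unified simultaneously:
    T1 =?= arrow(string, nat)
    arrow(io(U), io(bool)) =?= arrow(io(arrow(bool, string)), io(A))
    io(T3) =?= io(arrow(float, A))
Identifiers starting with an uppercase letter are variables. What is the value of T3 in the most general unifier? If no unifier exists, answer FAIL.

arrow(float, bool)

Bind T1 := arrow(string, nat); no other remaining equation mentions T1.
Decompose arrow/2: io(U) =?= io(arrow(bool, string)),  io(bool) =?= io(A).
Decompose io/1: U =?= arrow(bool, string).
Bind U := arrow(bool, string); no other remaining equation mentions U.
Decompose io/1: bool =?= A.
Bind A := bool; substituting into the remaining equation gives: io(T3) =?= io(arrow(float, bool)).
Decompose io/1: T3 =?= arrow(float, bool).
Bind T3 := arrow(float, bool).
MGU = { T1 -> arrow(string, nat), U -> arrow(bool, string), A -> bool, T3 -> arrow(float, bool) }, so T3 -> arrow(float, bool).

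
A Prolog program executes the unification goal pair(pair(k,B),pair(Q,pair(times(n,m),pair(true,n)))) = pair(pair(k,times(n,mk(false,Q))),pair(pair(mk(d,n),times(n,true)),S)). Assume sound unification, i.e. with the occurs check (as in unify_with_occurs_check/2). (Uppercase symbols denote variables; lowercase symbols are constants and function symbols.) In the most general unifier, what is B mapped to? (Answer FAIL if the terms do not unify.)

Decompose pair/2: pair(k,B) = pair(k,times(n,mk(false,Q))),  pair(Q,pair(times(n,m),pair(true,n))) = pair(pair(mk(d,n),times(n,true)),S).
Decompose pair/2: k = k,  B = times(n,mk(false,Q)).
Delete trivial equation k = k.
Bind B := times(n,mk(false,Q)); no other remaining equation mentions B.
Decompose pair/2: Q = pair(mk(d,n),times(n,true)),  pair(times(n,m),pair(true,n)) = S.
Bind Q := pair(mk(d,n),times(n,true)); no other remaining equation mentions Q. Substituting into the earlier binding gives B := times(n,mk(false,pair(mk(d,n),times(n,true)))).
Bind S := pair(times(n,m),pair(true,n)).
MGU = { B = times(n,mk(false,pair(mk(d,n),times(n,true)))), Q = pair(mk(d,n),times(n,true)), S = pair(times(n,m),pair(true,n)) }, so B = times(n,mk(false,pair(mk(d,n),times(n,true)))).

times(n,mk(false,pair(mk(d,n),times(n,true))))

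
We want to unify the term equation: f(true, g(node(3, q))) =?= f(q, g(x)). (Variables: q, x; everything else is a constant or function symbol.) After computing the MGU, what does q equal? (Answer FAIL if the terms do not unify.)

Decompose f/2: true =?= q,  g(node(3, q)) =?= g(x).
Bind q := true; substituting into the remaining equation gives: g(node(3, true)) =?= g(x).
Decompose g/1: node(3, true) =?= x.
Bind x := node(3, true).
MGU = { q -> true, x -> node(3, true) }, so q -> true.

true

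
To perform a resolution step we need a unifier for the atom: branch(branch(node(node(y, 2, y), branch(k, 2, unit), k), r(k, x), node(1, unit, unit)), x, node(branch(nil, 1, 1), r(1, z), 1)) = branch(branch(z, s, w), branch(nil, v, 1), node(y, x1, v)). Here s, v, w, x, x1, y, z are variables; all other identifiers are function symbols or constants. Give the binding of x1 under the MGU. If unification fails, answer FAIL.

r(1, node(node(branch(nil, 1, 1), 2, branch(nil, 1, 1)), branch(k, 2, unit), k))

Decompose branch/3: branch(node(node(y, 2, y), branch(k, 2, unit), k), r(k, x), node(1, unit, unit)) = branch(z, s, w),  x = branch(nil, v, 1),  node(branch(nil, 1, 1), r(1, z), 1) = node(y, x1, v).
Decompose branch/3: node(node(y, 2, y), branch(k, 2, unit), k) = z,  r(k, x) = s,  node(1, unit, unit) = w.
Bind z := node(node(y, 2, y), branch(k, 2, unit), k); substituting into the one remaining equation that mentions z gives: node(branch(nil, 1, 1), r(1, node(node(y, 2, y), branch(k, 2, unit), k)), 1) = node(y, x1, v).
Bind s := r(k, x); no other remaining equation mentions s.
Bind w := node(1, unit, unit); no other remaining equation mentions w.
Bind x := branch(nil, v, 1); no other remaining equation mentions x. Substituting into the earlier binding gives s := r(k, branch(nil, v, 1)).
Decompose node/3: branch(nil, 1, 1) = y,  r(1, node(node(y, 2, y), branch(k, 2, unit), k)) = x1,  1 = v.
Bind y := branch(nil, 1, 1); substituting into the one remaining equation that mentions y gives: r(1, node(node(branch(nil, 1, 1), 2, branch(nil, 1, 1)), branch(k, 2, unit), k)) = x1. Substituting into the earlier binding gives z := node(node(branch(nil, 1, 1), 2, branch(nil, 1, 1)), branch(k, 2, unit), k).
Bind x1 := r(1, node(node(branch(nil, 1, 1), 2, branch(nil, 1, 1)), branch(k, 2, unit), k)); no other remaining equation mentions x1.
Bind v := 1. Substituting into the earlier bindings gives s := r(k, branch(nil, 1, 1)), x := branch(nil, 1, 1).
MGU = { z -> node(node(branch(nil, 1, 1), 2, branch(nil, 1, 1)), branch(k, 2, unit), k), s -> r(k, branch(nil, 1, 1)), w -> node(1, unit, unit), x -> branch(nil, 1, 1), y -> branch(nil, 1, 1), x1 -> r(1, node(node(branch(nil, 1, 1), 2, branch(nil, 1, 1)), branch(k, 2, unit), k)), v -> 1 }, so x1 -> r(1, node(node(branch(nil, 1, 1), 2, branch(nil, 1, 1)), branch(k, 2, unit), k)).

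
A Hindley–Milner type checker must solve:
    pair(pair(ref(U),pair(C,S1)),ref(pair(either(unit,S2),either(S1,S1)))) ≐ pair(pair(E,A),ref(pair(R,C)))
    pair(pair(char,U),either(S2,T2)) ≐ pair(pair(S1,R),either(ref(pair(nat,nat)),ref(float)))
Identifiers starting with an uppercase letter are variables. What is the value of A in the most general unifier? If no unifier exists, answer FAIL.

Decompose pair/2: pair(ref(U),pair(C,S1)) ≐ pair(E,A),  ref(pair(either(unit,S2),either(S1,S1))) ≐ ref(pair(R,C)).
Decompose pair/2: ref(U) ≐ E,  pair(C,S1) ≐ A.
Bind E := ref(U); no other remaining equation mentions E.
Bind A := pair(C,S1); no other remaining equation mentions A.
Decompose ref/1: pair(either(unit,S2),either(S1,S1)) ≐ pair(R,C).
Decompose pair/2: either(unit,S2) ≐ R,  either(S1,S1) ≐ C.
Bind R := either(unit,S2); substituting into the one remaining equation that mentions R gives: pair(pair(char,U),either(S2,T2)) ≐ pair(pair(S1,either(unit,S2)),either(ref(pair(nat,nat)),ref(float))).
Bind C := either(S1,S1); no other remaining equation mentions C. Substituting into the earlier binding gives A := pair(either(S1,S1),S1).
Decompose pair/2: pair(char,U) ≐ pair(S1,either(unit,S2)),  either(S2,T2) ≐ either(ref(pair(nat,nat)),ref(float)).
Decompose pair/2: char ≐ S1,  U ≐ either(unit,S2).
Bind S1 := char; no other remaining equation mentions S1. Substituting into the earlier bindings gives A := pair(either(char,char),char), C := either(char,char).
Bind U := either(unit,S2); no other remaining equation mentions U. Substituting into the earlier binding gives E := ref(either(unit,S2)).
Decompose either/2: S2 ≐ ref(pair(nat,nat)),  T2 ≐ ref(float).
Bind S2 := ref(pair(nat,nat)); no other remaining equation mentions S2. Substituting into the earlier bindings gives E := ref(either(unit,ref(pair(nat,nat)))), R := either(unit,ref(pair(nat,nat))), U := either(unit,ref(pair(nat,nat))).
Bind T2 := ref(float).
MGU = { E := ref(either(unit,ref(pair(nat,nat)))), A := pair(either(char,char),char), R := either(unit,ref(pair(nat,nat))), C := either(char,char), S1 := char, U := either(unit,ref(pair(nat,nat))), S2 := ref(pair(nat,nat)), T2 := ref(float) }, so A := pair(either(char,char),char).

pair(either(char,char),char)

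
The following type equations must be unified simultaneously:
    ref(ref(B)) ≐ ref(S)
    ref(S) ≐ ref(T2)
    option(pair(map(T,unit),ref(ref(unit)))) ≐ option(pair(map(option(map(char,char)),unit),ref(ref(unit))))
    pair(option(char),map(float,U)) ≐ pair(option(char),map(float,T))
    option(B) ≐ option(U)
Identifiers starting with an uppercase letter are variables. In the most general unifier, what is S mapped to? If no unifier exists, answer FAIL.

Decompose ref/1: ref(B) ≐ S.
Bind S := ref(B); substituting into the one remaining equation that mentions S gives: ref(ref(B)) ≐ ref(T2).
Decompose ref/1: ref(B) ≐ T2.
Bind T2 := ref(B); no other remaining equation mentions T2.
Decompose option/1: pair(map(T,unit),ref(ref(unit))) ≐ pair(map(option(map(char,char)),unit),ref(ref(unit))).
Decompose pair/2: map(T,unit) ≐ map(option(map(char,char)),unit),  ref(ref(unit)) ≐ ref(ref(unit)).
Decompose map/2: T ≐ option(map(char,char)),  unit ≐ unit.
Bind T := option(map(char,char)); substituting into the one remaining equation that mentions T gives: pair(option(char),map(float,U)) ≐ pair(option(char),map(float,option(map(char,char)))).
Delete trivial equation unit ≐ unit.
Delete trivial equation ref(ref(unit)) ≐ ref(ref(unit)).
Decompose pair/2: option(char) ≐ option(char),  map(float,U) ≐ map(float,option(map(char,char))).
Delete trivial equation option(char) ≐ option(char).
Decompose map/2: float ≐ float,  U ≐ option(map(char,char)).
Delete trivial equation float ≐ float.
Bind U := option(map(char,char)); substituting into the remaining equation gives: option(B) ≐ option(option(map(char,char))).
Decompose option/1: B ≐ option(map(char,char)).
Bind B := option(map(char,char)). Substituting into the earlier bindings gives S := ref(option(map(char,char))), T2 := ref(option(map(char,char))).
MGU = { S -> ref(option(map(char,char))), T2 -> ref(option(map(char,char))), T -> option(map(char,char)), U -> option(map(char,char)), B -> option(map(char,char)) }, so S -> ref(option(map(char,char))).

ref(option(map(char,char)))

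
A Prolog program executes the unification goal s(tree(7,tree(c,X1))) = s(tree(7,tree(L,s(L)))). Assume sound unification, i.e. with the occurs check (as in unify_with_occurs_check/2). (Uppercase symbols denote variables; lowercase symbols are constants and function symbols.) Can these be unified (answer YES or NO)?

YES

Decompose s/1: tree(7,tree(c,X1)) = tree(7,tree(L,s(L))).
Decompose tree/2: 7 = 7,  tree(c,X1) = tree(L,s(L)).
Delete trivial equation 7 = 7.
Decompose tree/2: c = L,  X1 = s(L).
Bind L := c; substituting into the remaining equation gives: X1 = s(c).
Bind X1 := s(c).
No equations remain and no clash or occurs-check failure arose, so a unifier exists.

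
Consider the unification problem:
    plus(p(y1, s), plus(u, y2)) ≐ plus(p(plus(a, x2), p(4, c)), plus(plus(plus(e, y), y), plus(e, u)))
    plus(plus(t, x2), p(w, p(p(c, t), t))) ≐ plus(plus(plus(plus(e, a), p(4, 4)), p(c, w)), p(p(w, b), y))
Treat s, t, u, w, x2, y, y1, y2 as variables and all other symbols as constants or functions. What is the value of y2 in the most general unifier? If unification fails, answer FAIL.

FAIL

Decompose plus/2: p(y1, s) ≐ p(plus(a, x2), p(4, c)),  plus(u, y2) ≐ plus(plus(plus(e, y), y), plus(e, u)).
Decompose p/2: y1 ≐ plus(a, x2),  s ≐ p(4, c).
Bind y1 := plus(a, x2); no other remaining equation mentions y1.
Bind s := p(4, c); no other remaining equation mentions s.
Decompose plus/2: u ≐ plus(plus(e, y), y),  y2 ≐ plus(e, u).
Bind u := plus(plus(e, y), y); substituting into the one remaining equation that mentions u gives: y2 ≐ plus(e, plus(plus(e, y), y)).
Bind y2 := plus(e, plus(plus(e, y), y)); no other remaining equation mentions y2.
Decompose plus/2: plus(t, x2) ≐ plus(plus(plus(e, a), p(4, 4)), p(c, w)),  p(w, p(p(c, t), t)) ≐ p(p(w, b), y).
Decompose plus/2: t ≐ plus(plus(e, a), p(4, 4)),  x2 ≐ p(c, w).
Bind t := plus(plus(e, a), p(4, 4)); substituting into the one remaining equation that mentions t gives: p(w, p(p(c, plus(plus(e, a), p(4, 4))), plus(plus(e, a), p(4, 4)))) ≐ p(p(w, b), y).
Bind x2 := p(c, w); no other remaining equation mentions x2. Substituting into the earlier binding gives y1 := plus(a, p(c, w)).
Decompose p/2: w ≐ p(w, b),  p(p(c, plus(plus(e, a), p(4, 4))), plus(plus(e, a), p(4, 4))) ≐ y.
Occurs check fails: w occurs in p(w, b); the equation w ≐ p(w, b) has no finite solution.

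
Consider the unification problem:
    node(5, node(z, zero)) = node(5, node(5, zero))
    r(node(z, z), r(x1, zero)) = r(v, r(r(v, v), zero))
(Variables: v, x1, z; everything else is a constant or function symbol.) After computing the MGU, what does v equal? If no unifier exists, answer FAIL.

Decompose node/2: 5 = 5,  node(z, zero) = node(5, zero).
Delete trivial equation 5 = 5.
Decompose node/2: z = 5,  zero = zero.
Bind z := 5; substituting into the one remaining equation that mentions z gives: r(node(5, 5), r(x1, zero)) = r(v, r(r(v, v), zero)).
Delete trivial equation zero = zero.
Decompose r/2: node(5, 5) = v,  r(x1, zero) = r(r(v, v), zero).
Bind v := node(5, 5); substituting into the remaining equation gives: r(x1, zero) = r(r(node(5, 5), node(5, 5)), zero).
Decompose r/2: x1 = r(node(5, 5), node(5, 5)),  zero = zero.
Bind x1 := r(node(5, 5), node(5, 5)); no other remaining equation mentions x1.
Delete trivial equation zero = zero.
MGU = { z ↦ 5, v ↦ node(5, 5), x1 ↦ r(node(5, 5), node(5, 5)) }, so v ↦ node(5, 5).

node(5, 5)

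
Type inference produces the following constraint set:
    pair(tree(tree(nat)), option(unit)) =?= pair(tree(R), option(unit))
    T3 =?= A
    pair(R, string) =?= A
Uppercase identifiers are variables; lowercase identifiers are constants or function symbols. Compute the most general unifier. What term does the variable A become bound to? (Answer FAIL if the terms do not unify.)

pair(tree(nat), string)

Decompose pair/2: tree(tree(nat)) =?= tree(R),  option(unit) =?= option(unit).
Decompose tree/1: tree(nat) =?= R.
Bind R := tree(nat); substituting into the one remaining equation that mentions R gives: pair(tree(nat), string) =?= A.
Delete trivial equation option(unit) =?= option(unit).
Bind T3 := A; no other remaining equation mentions T3.
Bind A := pair(tree(nat), string). Substituting into the earlier binding gives T3 := pair(tree(nat), string).
MGU = { R := tree(nat), T3 := pair(tree(nat), string), A := pair(tree(nat), string) }, so A := pair(tree(nat), string).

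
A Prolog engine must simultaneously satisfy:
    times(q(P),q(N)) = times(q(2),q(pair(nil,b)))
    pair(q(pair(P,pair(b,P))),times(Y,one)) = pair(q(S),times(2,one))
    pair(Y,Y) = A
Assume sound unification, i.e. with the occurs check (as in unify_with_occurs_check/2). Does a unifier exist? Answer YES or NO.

Decompose times/2: q(P) = q(2),  q(N) = q(pair(nil,b)).
Decompose q/1: P = 2.
Bind P := 2; substituting into the one remaining equation that mentions P gives: pair(q(pair(2,pair(b,2))),times(Y,one)) = pair(q(S),times(2,one)).
Decompose q/1: N = pair(nil,b).
Bind N := pair(nil,b); no other remaining equation mentions N.
Decompose pair/2: q(pair(2,pair(b,2))) = q(S),  times(Y,one) = times(2,one).
Decompose q/1: pair(2,pair(b,2)) = S.
Bind S := pair(2,pair(b,2)); no other remaining equation mentions S.
Decompose times/2: Y = 2,  one = one.
Bind Y := 2; substituting into the one remaining equation that mentions Y gives: pair(2,2) = A.
Delete trivial equation one = one.
Bind A := pair(2,2).
No equations remain and no clash or occurs-check failure arose, so a unifier exists.

YES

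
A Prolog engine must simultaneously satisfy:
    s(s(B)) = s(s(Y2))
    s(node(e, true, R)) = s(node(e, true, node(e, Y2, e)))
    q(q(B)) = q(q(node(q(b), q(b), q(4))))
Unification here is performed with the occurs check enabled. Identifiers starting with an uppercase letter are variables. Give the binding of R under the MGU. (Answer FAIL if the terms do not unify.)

node(e, node(q(b), q(b), q(4)), e)

Decompose s/1: s(B) = s(Y2).
Decompose s/1: B = Y2.
Bind B := Y2; substituting into the one remaining equation that mentions B gives: q(q(Y2)) = q(q(node(q(b), q(b), q(4)))).
Decompose s/1: node(e, true, R) = node(e, true, node(e, Y2, e)).
Decompose node/3: e = e,  true = true,  R = node(e, Y2, e).
Delete trivial equation e = e.
Delete trivial equation true = true.
Bind R := node(e, Y2, e); no other remaining equation mentions R.
Decompose q/1: q(Y2) = q(node(q(b), q(b), q(4))).
Decompose q/1: Y2 = node(q(b), q(b), q(4)).
Bind Y2 := node(q(b), q(b), q(4)). Substituting into the earlier bindings gives B := node(q(b), q(b), q(4)), R := node(e, node(q(b), q(b), q(4)), e).
MGU = { B = node(q(b), q(b), q(4)), R = node(e, node(q(b), q(b), q(4)), e), Y2 = node(q(b), q(b), q(4)) }, so R = node(e, node(q(b), q(b), q(4)), e).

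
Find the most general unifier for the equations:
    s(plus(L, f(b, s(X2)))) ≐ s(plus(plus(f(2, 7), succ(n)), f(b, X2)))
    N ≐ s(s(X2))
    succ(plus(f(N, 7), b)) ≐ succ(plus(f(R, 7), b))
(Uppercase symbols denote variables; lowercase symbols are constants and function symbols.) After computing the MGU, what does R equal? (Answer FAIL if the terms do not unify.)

FAIL

Decompose s/1: plus(L, f(b, s(X2))) ≐ plus(plus(f(2, 7), succ(n)), f(b, X2)).
Decompose plus/2: L ≐ plus(f(2, 7), succ(n)),  f(b, s(X2)) ≐ f(b, X2).
Bind L := plus(f(2, 7), succ(n)); no other remaining equation mentions L.
Decompose f/2: b ≐ b,  s(X2) ≐ X2.
Delete trivial equation b ≐ b.
Occurs check fails: X2 occurs in s(X2); the equation X2 ≐ s(X2) has no finite solution.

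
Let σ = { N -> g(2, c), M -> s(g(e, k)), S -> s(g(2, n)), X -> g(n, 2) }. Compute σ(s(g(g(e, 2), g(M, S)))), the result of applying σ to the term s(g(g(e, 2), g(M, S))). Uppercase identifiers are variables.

Replace each occurrence of M with s(g(e, k)).
Replace each occurrence of S with s(g(2, n)).
Result: s(g(g(e, 2), g(s(g(e, k)), s(g(2, n))))).

s(g(g(e, 2), g(s(g(e, k)), s(g(2, n)))))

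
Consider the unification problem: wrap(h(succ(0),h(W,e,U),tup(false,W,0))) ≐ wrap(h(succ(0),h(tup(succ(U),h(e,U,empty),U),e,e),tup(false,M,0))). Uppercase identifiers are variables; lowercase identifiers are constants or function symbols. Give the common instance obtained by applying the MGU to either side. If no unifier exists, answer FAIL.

wrap(h(succ(0),h(tup(succ(e),h(e,e,empty),e),e,e),tup(false,tup(succ(e),h(e,e,empty),e),0)))

Decompose wrap/1: h(succ(0),h(W,e,U),tup(false,W,0)) ≐ h(succ(0),h(tup(succ(U),h(e,U,empty),U),e,e),tup(false,M,0)).
Decompose h/3: succ(0) ≐ succ(0),  h(W,e,U) ≐ h(tup(succ(U),h(e,U,empty),U),e,e),  tup(false,W,0) ≐ tup(false,M,0).
Delete trivial equation succ(0) ≐ succ(0).
Decompose h/3: W ≐ tup(succ(U),h(e,U,empty),U),  e ≐ e,  U ≐ e.
Bind W := tup(succ(U),h(e,U,empty),U); substituting into the one remaining equation that mentions W gives: tup(false,tup(succ(U),h(e,U,empty),U),0) ≐ tup(false,M,0).
Delete trivial equation e ≐ e.
Bind U := e; substituting into the remaining equation gives: tup(false,tup(succ(e),h(e,e,empty),e),0) ≐ tup(false,M,0). Substituting into the earlier binding gives W := tup(succ(e),h(e,e,empty),e).
Decompose tup/3: false ≐ false,  tup(succ(e),h(e,e,empty),e) ≐ M,  0 ≐ 0.
Delete trivial equation false ≐ false.
Bind M := tup(succ(e),h(e,e,empty),e); no other remaining equation mentions M.
Delete trivial equation 0 ≐ 0.
Applying the MGU to either side gives wrap(h(succ(0),h(tup(succ(e),h(e,e,empty),e),e,e),tup(false,tup(succ(e),h(e,e,empty),e),0))).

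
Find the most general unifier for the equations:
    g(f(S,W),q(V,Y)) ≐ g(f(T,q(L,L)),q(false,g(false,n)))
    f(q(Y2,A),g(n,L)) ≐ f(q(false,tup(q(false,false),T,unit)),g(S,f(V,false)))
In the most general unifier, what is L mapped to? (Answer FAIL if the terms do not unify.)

f(false,false)

Decompose g/2: f(S,W) ≐ f(T,q(L,L)),  q(V,Y) ≐ q(false,g(false,n)).
Decompose f/2: S ≐ T,  W ≐ q(L,L).
Bind S := T; substituting into the one remaining equation that mentions S gives: f(q(Y2,A),g(n,L)) ≐ f(q(false,tup(q(false,false),T,unit)),g(T,f(V,false))).
Bind W := q(L,L); no other remaining equation mentions W.
Decompose q/2: V ≐ false,  Y ≐ g(false,n).
Bind V := false; substituting into the one remaining equation that mentions V gives: f(q(Y2,A),g(n,L)) ≐ f(q(false,tup(q(false,false),T,unit)),g(T,f(false,false))).
Bind Y := g(false,n); no other remaining equation mentions Y.
Decompose f/2: q(Y2,A) ≐ q(false,tup(q(false,false),T,unit)),  g(n,L) ≐ g(T,f(false,false)).
Decompose q/2: Y2 ≐ false,  A ≐ tup(q(false,false),T,unit).
Bind Y2 := false; no other remaining equation mentions Y2.
Bind A := tup(q(false,false),T,unit); no other remaining equation mentions A.
Decompose g/2: n ≐ T,  L ≐ f(false,false).
Bind T := n; no other remaining equation mentions T. Substituting into the earlier bindings gives S := n, A := tup(q(false,false),n,unit).
Bind L := f(false,false). Substituting into the earlier binding gives W := q(f(false,false),f(false,false)).
MGU = { S := n, W := q(f(false,false),f(false,false)), V := false, Y := g(false,n), Y2 := false, A := tup(q(false,false),n,unit), T := n, L := f(false,false) }, so L := f(false,false).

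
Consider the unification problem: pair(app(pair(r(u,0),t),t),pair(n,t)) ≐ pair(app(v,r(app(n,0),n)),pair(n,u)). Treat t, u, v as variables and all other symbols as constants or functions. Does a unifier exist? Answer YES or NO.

Decompose pair/2: app(pair(r(u,0),t),t) ≐ app(v,r(app(n,0),n)),  pair(n,t) ≐ pair(n,u).
Decompose app/2: pair(r(u,0),t) ≐ v,  t ≐ r(app(n,0),n).
Bind v := pair(r(u,0),t); no other remaining equation mentions v.
Bind t := r(app(n,0),n); substituting into the remaining equation gives: pair(n,r(app(n,0),n)) ≐ pair(n,u). Substituting into the earlier binding gives v := pair(r(u,0),r(app(n,0),n)).
Decompose pair/2: n ≐ n,  r(app(n,0),n) ≐ u.
Delete trivial equation n ≐ n.
Bind u := r(app(n,0),n). Substituting into the earlier binding gives v := pair(r(r(app(n,0),n),0),r(app(n,0),n)).
No equations remain and no clash or occurs-check failure arose, so a unifier exists.

YES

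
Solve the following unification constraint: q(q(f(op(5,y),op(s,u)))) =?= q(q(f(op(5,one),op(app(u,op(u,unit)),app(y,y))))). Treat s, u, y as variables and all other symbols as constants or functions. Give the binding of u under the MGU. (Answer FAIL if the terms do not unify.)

app(one,one)

Decompose q/1: q(f(op(5,y),op(s,u))) =?= q(f(op(5,one),op(app(u,op(u,unit)),app(y,y)))).
Decompose q/1: f(op(5,y),op(s,u)) =?= f(op(5,one),op(app(u,op(u,unit)),app(y,y))).
Decompose f/2: op(5,y) =?= op(5,one),  op(s,u) =?= op(app(u,op(u,unit)),app(y,y)).
Decompose op/2: 5 =?= 5,  y =?= one.
Delete trivial equation 5 =?= 5.
Bind y := one; substituting into the remaining equation gives: op(s,u) =?= op(app(u,op(u,unit)),app(one,one)).
Decompose op/2: s =?= app(u,op(u,unit)),  u =?= app(one,one).
Bind s := app(u,op(u,unit)); no other remaining equation mentions s.
Bind u := app(one,one). Substituting into the earlier binding gives s := app(app(one,one),op(app(one,one),unit)).
MGU = { y := one, s := app(app(one,one),op(app(one,one),unit)), u := app(one,one) }, so u := app(one,one).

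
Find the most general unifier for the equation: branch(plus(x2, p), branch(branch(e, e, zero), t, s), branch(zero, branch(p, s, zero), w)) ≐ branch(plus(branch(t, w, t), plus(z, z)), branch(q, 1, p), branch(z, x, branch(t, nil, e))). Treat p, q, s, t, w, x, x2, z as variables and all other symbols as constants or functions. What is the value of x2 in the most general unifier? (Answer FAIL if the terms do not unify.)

Decompose branch/3: plus(x2, p) ≐ plus(branch(t, w, t), plus(z, z)),  branch(branch(e, e, zero), t, s) ≐ branch(q, 1, p),  branch(zero, branch(p, s, zero), w) ≐ branch(z, x, branch(t, nil, e)).
Decompose plus/2: x2 ≐ branch(t, w, t),  p ≐ plus(z, z).
Bind x2 := branch(t, w, t); no other remaining equation mentions x2.
Bind p := plus(z, z); substituting into the remaining equations gives: branch(branch(e, e, zero), t, s) ≐ branch(q, 1, plus(z, z)),  branch(zero, branch(plus(z, z), s, zero), w) ≐ branch(z, x, branch(t, nil, e)).
Decompose branch/3: branch(e, e, zero) ≐ q,  t ≐ 1,  s ≐ plus(z, z).
Bind q := branch(e, e, zero); no other remaining equation mentions q.
Bind t := 1; substituting into the one remaining equation that mentions t gives: branch(zero, branch(plus(z, z), s, zero), w) ≐ branch(z, x, branch(1, nil, e)). Substituting into the earlier binding gives x2 := branch(1, w, 1).
Bind s := plus(z, z); substituting into the remaining equation gives: branch(zero, branch(plus(z, z), plus(z, z), zero), w) ≐ branch(z, x, branch(1, nil, e)).
Decompose branch/3: zero ≐ z,  branch(plus(z, z), plus(z, z), zero) ≐ x,  w ≐ branch(1, nil, e).
Bind z := zero; substituting into the one remaining equation that mentions z gives: branch(plus(zero, zero), plus(zero, zero), zero) ≐ x. Substituting into the earlier bindings gives p := plus(zero, zero), s := plus(zero, zero).
Bind x := branch(plus(zero, zero), plus(zero, zero), zero); no other remaining equation mentions x.
Bind w := branch(1, nil, e). Substituting into the earlier binding gives x2 := branch(1, branch(1, nil, e), 1).
MGU = { x2 -> branch(1, branch(1, nil, e), 1), p -> plus(zero, zero), q -> branch(e, e, zero), t -> 1, s -> plus(zero, zero), z -> zero, x -> branch(plus(zero, zero), plus(zero, zero), zero), w -> branch(1, nil, e) }, so x2 -> branch(1, branch(1, nil, e), 1).

branch(1, branch(1, nil, e), 1)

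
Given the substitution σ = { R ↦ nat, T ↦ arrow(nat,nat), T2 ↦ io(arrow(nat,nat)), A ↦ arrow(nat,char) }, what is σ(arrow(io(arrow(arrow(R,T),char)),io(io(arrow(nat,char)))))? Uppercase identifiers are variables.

Replace each occurrence of R with nat.
Replace each occurrence of T with arrow(nat,nat).
Result: arrow(io(arrow(arrow(nat,arrow(nat,nat)),char)),io(io(arrow(nat,char)))).

arrow(io(arrow(arrow(nat,arrow(nat,nat)),char)),io(io(arrow(nat,char))))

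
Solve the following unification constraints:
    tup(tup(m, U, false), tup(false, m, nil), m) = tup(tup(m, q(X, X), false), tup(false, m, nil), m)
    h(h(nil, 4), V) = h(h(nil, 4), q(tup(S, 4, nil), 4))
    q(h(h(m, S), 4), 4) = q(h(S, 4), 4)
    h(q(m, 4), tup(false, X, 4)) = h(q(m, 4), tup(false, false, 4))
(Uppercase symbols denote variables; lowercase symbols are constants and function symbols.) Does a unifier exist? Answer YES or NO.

Decompose tup/3: tup(m, U, false) = tup(m, q(X, X), false),  tup(false, m, nil) = tup(false, m, nil),  m = m.
Decompose tup/3: m = m,  U = q(X, X),  false = false.
Delete trivial equation m = m.
Bind U := q(X, X); no other remaining equation mentions U.
Delete trivial equation false = false.
Delete trivial equation tup(false, m, nil) = tup(false, m, nil).
Delete trivial equation m = m.
Decompose h/2: h(nil, 4) = h(nil, 4),  V = q(tup(S, 4, nil), 4).
Delete trivial equation h(nil, 4) = h(nil, 4).
Bind V := q(tup(S, 4, nil), 4); no other remaining equation mentions V.
Decompose q/2: h(h(m, S), 4) = h(S, 4),  4 = 4.
Decompose h/2: h(m, S) = S,  4 = 4.
Occurs check fails: S occurs in h(m, S); the equation S = h(m, S) has no finite solution.

NO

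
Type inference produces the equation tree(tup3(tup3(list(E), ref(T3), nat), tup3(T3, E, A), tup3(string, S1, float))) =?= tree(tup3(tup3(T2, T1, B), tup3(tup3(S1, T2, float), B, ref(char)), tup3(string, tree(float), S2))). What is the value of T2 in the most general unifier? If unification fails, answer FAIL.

list(nat)

Decompose tree/1: tup3(tup3(list(E), ref(T3), nat), tup3(T3, E, A), tup3(string, S1, float)) =?= tup3(tup3(T2, T1, B), tup3(tup3(S1, T2, float), B, ref(char)), tup3(string, tree(float), S2)).
Decompose tup3/3: tup3(list(E), ref(T3), nat) =?= tup3(T2, T1, B),  tup3(T3, E, A) =?= tup3(tup3(S1, T2, float), B, ref(char)),  tup3(string, S1, float) =?= tup3(string, tree(float), S2).
Decompose tup3/3: list(E) =?= T2,  ref(T3) =?= T1,  nat =?= B.
Bind T2 := list(E); substituting into the one remaining equation that mentions T2 gives: tup3(T3, E, A) =?= tup3(tup3(S1, list(E), float), B, ref(char)).
Bind T1 := ref(T3); no other remaining equation mentions T1.
Bind B := nat; substituting into the one remaining equation that mentions B gives: tup3(T3, E, A) =?= tup3(tup3(S1, list(E), float), nat, ref(char)).
Decompose tup3/3: T3 =?= tup3(S1, list(E), float),  E =?= nat,  A =?= ref(char).
Bind T3 := tup3(S1, list(E), float); no other remaining equation mentions T3. Substituting into the earlier binding gives T1 := ref(tup3(S1, list(E), float)).
Bind E := nat; no other remaining equation mentions E. Substituting into the earlier bindings gives T2 := list(nat), T1 := ref(tup3(S1, list(nat), float)), T3 := tup3(S1, list(nat), float).
Bind A := ref(char); no other remaining equation mentions A.
Decompose tup3/3: string =?= string,  S1 =?= tree(float),  float =?= S2.
Delete trivial equation string =?= string.
Bind S1 := tree(float); no other remaining equation mentions S1. Substituting into the earlier bindings gives T1 := ref(tup3(tree(float), list(nat), float)), T3 := tup3(tree(float), list(nat), float).
Bind S2 := float.
MGU = { T2 -> list(nat), T1 -> ref(tup3(tree(float), list(nat), float)), B -> nat, T3 -> tup3(tree(float), list(nat), float), E -> nat, A -> ref(char), S1 -> tree(float), S2 -> float }, so T2 -> list(nat).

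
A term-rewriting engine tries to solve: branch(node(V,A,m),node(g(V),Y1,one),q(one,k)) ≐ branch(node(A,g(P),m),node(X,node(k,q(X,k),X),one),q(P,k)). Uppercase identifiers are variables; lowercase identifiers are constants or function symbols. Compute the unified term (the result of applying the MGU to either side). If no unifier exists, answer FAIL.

branch(node(g(one),g(one),m),node(g(g(one)),node(k,q(g(g(one)),k),g(g(one))),one),q(one,k))

Decompose branch/3: node(V,A,m) ≐ node(A,g(P),m),  node(g(V),Y1,one) ≐ node(X,node(k,q(X,k),X),one),  q(one,k) ≐ q(P,k).
Decompose node/3: V ≐ A,  A ≐ g(P),  m ≐ m.
Bind V := A; substituting into the one remaining equation that mentions V gives: node(g(A),Y1,one) ≐ node(X,node(k,q(X,k),X),one).
Bind A := g(P); substituting into the one remaining equation that mentions A gives: node(g(g(P)),Y1,one) ≐ node(X,node(k,q(X,k),X),one). Substituting into the earlier binding gives V := g(P).
Delete trivial equation m ≐ m.
Decompose node/3: g(g(P)) ≐ X,  Y1 ≐ node(k,q(X,k),X),  one ≐ one.
Bind X := g(g(P)); substituting into the one remaining equation that mentions X gives: Y1 ≐ node(k,q(g(g(P)),k),g(g(P))).
Bind Y1 := node(k,q(g(g(P)),k),g(g(P))); no other remaining equation mentions Y1.
Delete trivial equation one ≐ one.
Decompose q/2: one ≐ P,  k ≐ k.
Bind P := one; no other remaining equation mentions P. Substituting into the earlier bindings gives V := g(one), A := g(one), X := g(g(one)), Y1 := node(k,q(g(g(one)),k),g(g(one))).
Delete trivial equation k ≐ k.
Applying the MGU to either side gives branch(node(g(one),g(one),m),node(g(g(one)),node(k,q(g(g(one)),k),g(g(one))),one),q(one,k)).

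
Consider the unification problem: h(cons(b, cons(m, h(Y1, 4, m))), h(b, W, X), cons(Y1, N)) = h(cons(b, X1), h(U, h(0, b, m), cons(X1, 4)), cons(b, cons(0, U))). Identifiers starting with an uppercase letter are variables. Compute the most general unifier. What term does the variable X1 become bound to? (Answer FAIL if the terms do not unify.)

Decompose h/3: cons(b, cons(m, h(Y1, 4, m))) = cons(b, X1),  h(b, W, X) = h(U, h(0, b, m), cons(X1, 4)),  cons(Y1, N) = cons(b, cons(0, U)).
Decompose cons/2: b = b,  cons(m, h(Y1, 4, m)) = X1.
Delete trivial equation b = b.
Bind X1 := cons(m, h(Y1, 4, m)); substituting into the one remaining equation that mentions X1 gives: h(b, W, X) = h(U, h(0, b, m), cons(cons(m, h(Y1, 4, m)), 4)).
Decompose h/3: b = U,  W = h(0, b, m),  X = cons(cons(m, h(Y1, 4, m)), 4).
Bind U := b; substituting into the one remaining equation that mentions U gives: cons(Y1, N) = cons(b, cons(0, b)).
Bind W := h(0, b, m); no other remaining equation mentions W.
Bind X := cons(cons(m, h(Y1, 4, m)), 4); no other remaining equation mentions X.
Decompose cons/2: Y1 = b,  N = cons(0, b).
Bind Y1 := b; no other remaining equation mentions Y1. Substituting into the earlier bindings gives X1 := cons(m, h(b, 4, m)), X := cons(cons(m, h(b, 4, m)), 4).
Bind N := cons(0, b).
MGU = { X1 := cons(m, h(b, 4, m)), U := b, W := h(0, b, m), X := cons(cons(m, h(b, 4, m)), 4), Y1 := b, N := cons(0, b) }, so X1 := cons(m, h(b, 4, m)).

cons(m, h(b, 4, m))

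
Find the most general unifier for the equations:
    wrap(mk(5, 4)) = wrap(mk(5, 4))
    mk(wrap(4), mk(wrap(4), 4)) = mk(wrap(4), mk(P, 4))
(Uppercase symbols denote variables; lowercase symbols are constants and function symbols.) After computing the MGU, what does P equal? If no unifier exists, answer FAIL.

wrap(4)

Delete trivial equation wrap(mk(5, 4)) = wrap(mk(5, 4)).
Decompose mk/2: wrap(4) = wrap(4),  mk(wrap(4), 4) = mk(P, 4).
Delete trivial equation wrap(4) = wrap(4).
Decompose mk/2: wrap(4) = P,  4 = 4.
Bind P := wrap(4); no other remaining equation mentions P.
Delete trivial equation 4 = 4.
MGU = { P := wrap(4) }, so P := wrap(4).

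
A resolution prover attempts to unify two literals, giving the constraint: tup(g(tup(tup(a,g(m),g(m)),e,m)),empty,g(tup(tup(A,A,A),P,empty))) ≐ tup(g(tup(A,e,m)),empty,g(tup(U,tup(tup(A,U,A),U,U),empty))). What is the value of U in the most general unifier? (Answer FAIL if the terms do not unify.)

Decompose tup/3: g(tup(tup(a,g(m),g(m)),e,m)) ≐ g(tup(A,e,m)),  empty ≐ empty,  g(tup(tup(A,A,A),P,empty)) ≐ g(tup(U,tup(tup(A,U,A),U,U),empty)).
Decompose g/1: tup(tup(a,g(m),g(m)),e,m) ≐ tup(A,e,m).
Decompose tup/3: tup(a,g(m),g(m)) ≐ A,  e ≐ e,  m ≐ m.
Bind A := tup(a,g(m),g(m)); substituting into the one remaining equation that mentions A gives: g(tup(tup(tup(a,g(m),g(m)),tup(a,g(m),g(m)),tup(a,g(m),g(m))),P,empty)) ≐ g(tup(U,tup(tup(tup(a,g(m),g(m)),U,tup(a,g(m),g(m))),U,U),empty)).
Delete trivial equation e ≐ e.
Delete trivial equation m ≐ m.
Delete trivial equation empty ≐ empty.
Decompose g/1: tup(tup(tup(a,g(m),g(m)),tup(a,g(m),g(m)),tup(a,g(m),g(m))),P,empty) ≐ tup(U,tup(tup(tup(a,g(m),g(m)),U,tup(a,g(m),g(m))),U,U),empty).
Decompose tup/3: tup(tup(a,g(m),g(m)),tup(a,g(m),g(m)),tup(a,g(m),g(m))) ≐ U,  P ≐ tup(tup(tup(a,g(m),g(m)),U,tup(a,g(m),g(m))),U,U),  empty ≐ empty.
Bind U := tup(tup(a,g(m),g(m)),tup(a,g(m),g(m)),tup(a,g(m),g(m))); substituting into the one remaining equation that mentions U gives: P ≐ tup(tup(tup(a,g(m),g(m)),tup(tup(a,g(m),g(m)),tup(a,g(m),g(m)),tup(a,g(m),g(m))),tup(a,g(m),g(m))),tup(tup(a,g(m),g(m)),tup(a,g(m),g(m)),tup(a,g(m),g(m))),tup(tup(a,g(m),g(m)),tup(a,g(m),g(m)),tup(a,g(m),g(m)))).
Bind P := tup(tup(tup(a,g(m),g(m)),tup(tup(a,g(m),g(m)),tup(a,g(m),g(m)),tup(a,g(m),g(m))),tup(a,g(m),g(m))),tup(tup(a,g(m),g(m)),tup(a,g(m),g(m)),tup(a,g(m),g(m))),tup(tup(a,g(m),g(m)),tup(a,g(m),g(m)),tup(a,g(m),g(m)))); no other remaining equation mentions P.
Delete trivial equation empty ≐ empty.
MGU = { A := tup(a,g(m),g(m)), U := tup(tup(a,g(m),g(m)),tup(a,g(m),g(m)),tup(a,g(m),g(m))), P := tup(tup(tup(a,g(m),g(m)),tup(tup(a,g(m),g(m)),tup(a,g(m),g(m)),tup(a,g(m),g(m))),tup(a,g(m),g(m))),tup(tup(a,g(m),g(m)),tup(a,g(m),g(m)),tup(a,g(m),g(m))),tup(tup(a,g(m),g(m)),tup(a,g(m),g(m)),tup(a,g(m),g(m)))) }, so U := tup(tup(a,g(m),g(m)),tup(a,g(m),g(m)),tup(a,g(m),g(m))).

tup(tup(a,g(m),g(m)),tup(a,g(m),g(m)),tup(a,g(m),g(m)))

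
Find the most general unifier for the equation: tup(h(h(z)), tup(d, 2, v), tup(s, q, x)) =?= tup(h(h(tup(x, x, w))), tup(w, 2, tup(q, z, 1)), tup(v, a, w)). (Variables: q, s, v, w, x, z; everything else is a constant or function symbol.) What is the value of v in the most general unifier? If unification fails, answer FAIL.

tup(a, tup(d, d, d), 1)

Decompose tup/3: h(h(z)) =?= h(h(tup(x, x, w))),  tup(d, 2, v) =?= tup(w, 2, tup(q, z, 1)),  tup(s, q, x) =?= tup(v, a, w).
Decompose h/1: h(z) =?= h(tup(x, x, w)).
Decompose h/1: z =?= tup(x, x, w).
Bind z := tup(x, x, w); substituting into the one remaining equation that mentions z gives: tup(d, 2, v) =?= tup(w, 2, tup(q, tup(x, x, w), 1)).
Decompose tup/3: d =?= w,  2 =?= 2,  v =?= tup(q, tup(x, x, w), 1).
Bind w := d; substituting into the 2 remaining equations that mention w gives: v =?= tup(q, tup(x, x, d), 1),  tup(s, q, x) =?= tup(v, a, d). Substituting into the earlier binding gives z := tup(x, x, d).
Delete trivial equation 2 =?= 2.
Bind v := tup(q, tup(x, x, d), 1); substituting into the remaining equation gives: tup(s, q, x) =?= tup(tup(q, tup(x, x, d), 1), a, d).
Decompose tup/3: s =?= tup(q, tup(x, x, d), 1),  q =?= a,  x =?= d.
Bind s := tup(q, tup(x, x, d), 1); no other remaining equation mentions s.
Bind q := a; no other remaining equation mentions q. Substituting into the earlier bindings gives v := tup(a, tup(x, x, d), 1), s := tup(a, tup(x, x, d), 1).
Bind x := d. Substituting into the earlier bindings gives z := tup(d, d, d), v := tup(a, tup(d, d, d), 1), s := tup(a, tup(d, d, d), 1).
MGU = { z ↦ tup(d, d, d), w ↦ d, v ↦ tup(a, tup(d, d, d), 1), s ↦ tup(a, tup(d, d, d), 1), q ↦ a, x ↦ d }, so v ↦ tup(a, tup(d, d, d), 1).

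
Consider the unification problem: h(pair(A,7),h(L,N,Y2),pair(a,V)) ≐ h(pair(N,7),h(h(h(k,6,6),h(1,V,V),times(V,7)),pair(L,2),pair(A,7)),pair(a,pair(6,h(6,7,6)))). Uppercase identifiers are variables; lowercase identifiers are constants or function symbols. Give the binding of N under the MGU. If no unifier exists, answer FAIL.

pair(h(h(k,6,6),h(1,pair(6,h(6,7,6)),pair(6,h(6,7,6))),times(pair(6,h(6,7,6)),7)),2)

Decompose h/3: pair(A,7) ≐ pair(N,7),  h(L,N,Y2) ≐ h(h(h(k,6,6),h(1,V,V),times(V,7)),pair(L,2),pair(A,7)),  pair(a,V) ≐ pair(a,pair(6,h(6,7,6))).
Decompose pair/2: A ≐ N,  7 ≐ 7.
Bind A := N; substituting into the one remaining equation that mentions A gives: h(L,N,Y2) ≐ h(h(h(k,6,6),h(1,V,V),times(V,7)),pair(L,2),pair(N,7)).
Delete trivial equation 7 ≐ 7.
Decompose h/3: L ≐ h(h(k,6,6),h(1,V,V),times(V,7)),  N ≐ pair(L,2),  Y2 ≐ pair(N,7).
Bind L := h(h(k,6,6),h(1,V,V),times(V,7)); substituting into the one remaining equation that mentions L gives: N ≐ pair(h(h(k,6,6),h(1,V,V),times(V,7)),2).
Bind N := pair(h(h(k,6,6),h(1,V,V),times(V,7)),2); substituting into the one remaining equation that mentions N gives: Y2 ≐ pair(pair(h(h(k,6,6),h(1,V,V),times(V,7)),2),7). Substituting into the earlier binding gives A := pair(h(h(k,6,6),h(1,V,V),times(V,7)),2).
Bind Y2 := pair(pair(h(h(k,6,6),h(1,V,V),times(V,7)),2),7); no other remaining equation mentions Y2.
Decompose pair/2: a ≐ a,  V ≐ pair(6,h(6,7,6)).
Delete trivial equation a ≐ a.
Bind V := pair(6,h(6,7,6)). Substituting into the earlier bindings gives A := pair(h(h(k,6,6),h(1,pair(6,h(6,7,6)),pair(6,h(6,7,6))),times(pair(6,h(6,7,6)),7)),2), L := h(h(k,6,6),h(1,pair(6,h(6,7,6)),pair(6,h(6,7,6))),times(pair(6,h(6,7,6)),7)), N := pair(h(h(k,6,6),h(1,pair(6,h(6,7,6)),pair(6,h(6,7,6))),times(pair(6,h(6,7,6)),7)),2), Y2 := pair(pair(h(h(k,6,6),h(1,pair(6,h(6,7,6)),pair(6,h(6,7,6))),times(pair(6,h(6,7,6)),7)),2),7).
MGU = { A := pair(h(h(k,6,6),h(1,pair(6,h(6,7,6)),pair(6,h(6,7,6))),times(pair(6,h(6,7,6)),7)),2), L := h(h(k,6,6),h(1,pair(6,h(6,7,6)),pair(6,h(6,7,6))),times(pair(6,h(6,7,6)),7)), N := pair(h(h(k,6,6),h(1,pair(6,h(6,7,6)),pair(6,h(6,7,6))),times(pair(6,h(6,7,6)),7)),2), Y2 := pair(pair(h(h(k,6,6),h(1,pair(6,h(6,7,6)),pair(6,h(6,7,6))),times(pair(6,h(6,7,6)),7)),2),7), V := pair(6,h(6,7,6)) }, so N := pair(h(h(k,6,6),h(1,pair(6,h(6,7,6)),pair(6,h(6,7,6))),times(pair(6,h(6,7,6)),7)),2).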